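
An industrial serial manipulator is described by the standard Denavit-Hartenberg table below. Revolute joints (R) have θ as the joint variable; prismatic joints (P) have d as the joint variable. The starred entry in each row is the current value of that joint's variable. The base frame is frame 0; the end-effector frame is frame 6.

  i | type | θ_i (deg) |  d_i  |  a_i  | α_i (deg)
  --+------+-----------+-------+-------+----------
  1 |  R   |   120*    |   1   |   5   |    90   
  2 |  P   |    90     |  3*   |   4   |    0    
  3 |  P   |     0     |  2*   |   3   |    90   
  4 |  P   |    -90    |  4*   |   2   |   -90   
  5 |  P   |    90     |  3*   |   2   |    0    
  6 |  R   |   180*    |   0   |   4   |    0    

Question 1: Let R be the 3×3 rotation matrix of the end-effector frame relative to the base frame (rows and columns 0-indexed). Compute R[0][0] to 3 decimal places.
-0.500

End-effector x-axis (col 0 of R) = (-0.5000,0.8660,-0.0000)
R[0][0] = -0.5000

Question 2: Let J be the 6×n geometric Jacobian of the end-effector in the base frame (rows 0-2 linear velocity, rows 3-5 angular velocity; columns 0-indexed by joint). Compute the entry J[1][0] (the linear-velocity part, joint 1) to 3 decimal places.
-2.902

axis z_0 = ẑ; lever o_n−o_0 = (-2.9019,11.0263,11.0000)
cross product → J_v[:, 0] = (-11.0263,-2.9019,0.0000)
J_ω[:, 0] = z_0
entry J[1][0] = -2.9019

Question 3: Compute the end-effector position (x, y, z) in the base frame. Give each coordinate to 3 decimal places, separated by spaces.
-2.902 11.026 11.000

after link 1: o_1 = (-2.5000, 4.3301, 1.0000)
after link 2: o_2 = (0.0981, 5.8301, 5.0000)
after link 3: o_3 = (1.8301, 6.8301, 8.0000)
after link 4: o_4 = (-1.9019, 9.2942, 8.0000)
after link 5: o_5 = (-0.9019, 7.5622, 11.0000)
after link 6: o_6 = (-2.9019, 11.0263, 11.0000)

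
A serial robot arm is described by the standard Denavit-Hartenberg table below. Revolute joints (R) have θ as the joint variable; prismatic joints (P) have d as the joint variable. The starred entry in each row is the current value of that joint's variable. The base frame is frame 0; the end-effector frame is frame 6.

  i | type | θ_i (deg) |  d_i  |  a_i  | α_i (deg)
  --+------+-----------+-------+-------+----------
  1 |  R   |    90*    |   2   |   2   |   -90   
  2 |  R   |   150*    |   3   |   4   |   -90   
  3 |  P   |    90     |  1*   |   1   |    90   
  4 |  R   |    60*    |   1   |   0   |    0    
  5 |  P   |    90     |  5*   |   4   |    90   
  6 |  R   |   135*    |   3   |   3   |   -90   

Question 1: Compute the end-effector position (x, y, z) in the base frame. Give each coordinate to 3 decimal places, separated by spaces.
after link 1: o_1 = (0.0000, 2.0000, 2.0000)
after link 2: o_2 = (-3.0000, -1.4641, 0.0000)
after link 3: o_3 = (-2.0000, -1.9641, 0.8660)
after link 4: o_4 = (-2.0000, -2.8301, 0.3660)
after link 5: o_5 = (-5.4641, -8.1603, -0.4019)
after link 6: o_6 = (-2.1270, -10.7661, -0.1311)

-2.127 -10.766 -0.131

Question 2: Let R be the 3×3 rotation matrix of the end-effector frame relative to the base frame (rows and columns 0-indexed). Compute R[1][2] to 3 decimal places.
End-effector z-axis (col 2 of R) = (0.6124,0.7891,0.0474)
R[1][2] = 0.7891

0.789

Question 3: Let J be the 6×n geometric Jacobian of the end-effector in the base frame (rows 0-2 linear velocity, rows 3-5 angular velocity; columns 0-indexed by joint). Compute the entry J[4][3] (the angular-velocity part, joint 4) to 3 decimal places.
-0.866

axis z_3 = (-0.0000,-0.8660,-0.5000); lever o_n−o_3 = (-0.1270,-8.8020,-0.9972)
cross product → J_v[:, 3] = (-3.5374,0.0635,-0.1100)
J_ω[:, 3] = z_3
entry J[4][3] = -0.8660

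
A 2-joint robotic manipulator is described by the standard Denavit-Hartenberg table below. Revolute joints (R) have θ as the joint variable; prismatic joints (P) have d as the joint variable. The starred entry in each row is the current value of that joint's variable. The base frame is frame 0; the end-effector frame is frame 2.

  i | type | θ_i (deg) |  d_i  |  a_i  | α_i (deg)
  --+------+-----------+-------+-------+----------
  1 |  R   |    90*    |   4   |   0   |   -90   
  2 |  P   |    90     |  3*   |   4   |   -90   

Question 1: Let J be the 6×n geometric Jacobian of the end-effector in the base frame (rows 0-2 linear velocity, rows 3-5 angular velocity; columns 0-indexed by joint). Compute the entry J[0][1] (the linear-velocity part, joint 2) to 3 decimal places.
prismatic axis z_1 = (-1.0000,0.0000,0.0000)
J_v[:, 1] = z_1; J_ω[:, 1] = (0,0,0)
entry J[0][1] = -1.0000

-1.000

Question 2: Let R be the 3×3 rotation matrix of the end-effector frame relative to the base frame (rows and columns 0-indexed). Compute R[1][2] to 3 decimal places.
-1.000

End-effector z-axis (col 2 of R) = (-0.0000,-1.0000,-0.0000)
R[1][2] = -1.0000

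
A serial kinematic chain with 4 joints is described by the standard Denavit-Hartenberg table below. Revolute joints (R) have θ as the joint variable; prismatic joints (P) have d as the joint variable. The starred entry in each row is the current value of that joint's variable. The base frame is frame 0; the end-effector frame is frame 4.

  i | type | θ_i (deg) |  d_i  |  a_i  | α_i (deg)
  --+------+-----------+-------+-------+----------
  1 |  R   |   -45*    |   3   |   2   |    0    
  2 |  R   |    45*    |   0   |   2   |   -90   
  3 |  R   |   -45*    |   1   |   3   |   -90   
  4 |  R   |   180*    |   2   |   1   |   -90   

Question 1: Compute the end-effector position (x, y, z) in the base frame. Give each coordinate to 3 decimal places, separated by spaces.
6.243 -0.414 3.000

after link 1: o_1 = (1.4142, -1.4142, 3.0000)
after link 2: o_2 = (3.4142, -1.4142, 3.0000)
after link 3: o_3 = (5.5355, -0.4142, 5.1213)
after link 4: o_4 = (6.2426, -0.4142, 3.0000)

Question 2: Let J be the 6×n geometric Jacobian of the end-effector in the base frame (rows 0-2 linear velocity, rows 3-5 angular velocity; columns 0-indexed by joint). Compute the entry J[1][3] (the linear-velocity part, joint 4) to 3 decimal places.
1.000

axis z_3 = (0.7071,0.0000,-0.7071); lever o_n−o_3 = (0.7071,0.0000,-2.1213)
cross product → J_v[:, 3] = (-0.0000,1.0000,0.0000)
J_ω[:, 3] = z_3
entry J[1][3] = 1.0000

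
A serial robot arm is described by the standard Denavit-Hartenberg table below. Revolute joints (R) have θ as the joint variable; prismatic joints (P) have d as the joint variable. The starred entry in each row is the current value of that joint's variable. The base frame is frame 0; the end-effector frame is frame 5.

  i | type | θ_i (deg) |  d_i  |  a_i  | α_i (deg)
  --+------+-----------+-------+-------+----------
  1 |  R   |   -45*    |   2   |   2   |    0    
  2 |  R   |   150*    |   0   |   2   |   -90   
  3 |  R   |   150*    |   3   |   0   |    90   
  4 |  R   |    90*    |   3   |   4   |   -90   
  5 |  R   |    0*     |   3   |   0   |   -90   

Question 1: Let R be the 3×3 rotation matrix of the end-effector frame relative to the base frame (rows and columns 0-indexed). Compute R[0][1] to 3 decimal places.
End-effector y-axis (col 1 of R) = (0.2241,-0.8365,-0.5000)
R[0][1] = 0.2241

0.224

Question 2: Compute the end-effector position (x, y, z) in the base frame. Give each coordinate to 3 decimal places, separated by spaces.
-6.926 2.664 0.902

after link 1: o_1 = (1.4142, -1.4142, 2.0000)
after link 2: o_2 = (0.8966, 0.5176, 2.0000)
after link 3: o_3 = (-2.0012, -0.2588, 2.0000)
after link 4: o_4 = (-6.2531, 0.1548, -0.5981)
after link 5: o_5 = (-6.9256, 2.6643, 0.9019)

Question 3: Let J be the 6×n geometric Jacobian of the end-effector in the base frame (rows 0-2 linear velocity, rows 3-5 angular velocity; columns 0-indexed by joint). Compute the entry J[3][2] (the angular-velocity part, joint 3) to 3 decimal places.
axis z_2 = (-0.9659,-0.2588,0.0000); lever o_n−o_2 = (-7.8221,2.1467,-1.0981)
cross product → J_v[:, 2] = (0.2842,-1.0607,-4.0981)
J_ω[:, 2] = z_2
entry J[3][2] = -0.9659

-0.966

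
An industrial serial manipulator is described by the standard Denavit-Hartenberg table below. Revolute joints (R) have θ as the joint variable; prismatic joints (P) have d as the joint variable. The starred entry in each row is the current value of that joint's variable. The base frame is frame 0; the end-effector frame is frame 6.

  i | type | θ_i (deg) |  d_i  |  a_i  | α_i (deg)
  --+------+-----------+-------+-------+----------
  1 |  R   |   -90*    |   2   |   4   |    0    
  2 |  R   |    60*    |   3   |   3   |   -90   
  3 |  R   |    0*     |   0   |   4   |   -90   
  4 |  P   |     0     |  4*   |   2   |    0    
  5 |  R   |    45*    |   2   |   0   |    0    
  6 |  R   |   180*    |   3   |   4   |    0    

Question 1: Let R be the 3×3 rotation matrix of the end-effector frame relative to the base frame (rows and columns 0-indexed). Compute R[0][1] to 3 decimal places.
0.966

End-effector y-axis (col 1 of R) = (0.9659,0.2588,0.0000)
R[0][1] = 0.9659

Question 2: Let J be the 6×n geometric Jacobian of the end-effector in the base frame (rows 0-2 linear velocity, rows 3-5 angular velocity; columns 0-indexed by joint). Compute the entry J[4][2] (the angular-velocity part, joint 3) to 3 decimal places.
axis z_2 = (0.5000,0.8660,0.0000); lever o_n−o_2 = (4.1609,0.8637,-9.0000)
cross product → J_v[:, 2] = (-7.7942,4.5000,-3.1716)
J_ω[:, 2] = z_2
entry J[4][2] = 0.8660

0.866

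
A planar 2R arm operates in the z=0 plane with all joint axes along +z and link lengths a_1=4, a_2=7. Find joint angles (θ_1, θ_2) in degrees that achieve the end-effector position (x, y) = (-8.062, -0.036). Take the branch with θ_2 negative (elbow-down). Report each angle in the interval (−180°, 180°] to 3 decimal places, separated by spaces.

cos θ_2 = (64.9971−4²−7²)/(2·4·7) = -0.0001; θ_2 = -90.0029° (elbow-down)
β = atan2(-0.0360,-8.0620) = -179.7442°; ψ = atan2(-7.0000,3.9996) = -60.2573°
θ_1 = β − ψ = -119.4868°

-119.487 -90.003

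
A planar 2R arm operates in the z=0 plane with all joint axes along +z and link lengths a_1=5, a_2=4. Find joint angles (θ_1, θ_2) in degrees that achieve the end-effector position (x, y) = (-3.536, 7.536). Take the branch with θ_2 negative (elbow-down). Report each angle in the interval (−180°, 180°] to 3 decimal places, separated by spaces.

cos θ_2 = (69.2946−5²−4²)/(2·5·4) = 0.7074; θ_2 = -44.9791° (elbow-down)
β = atan2(7.5360,-3.5360) = 115.1366°; ψ = atan2(-2.8274,7.8295) = -19.8558°
θ_1 = β − ψ = 134.9924°

134.992 -44.979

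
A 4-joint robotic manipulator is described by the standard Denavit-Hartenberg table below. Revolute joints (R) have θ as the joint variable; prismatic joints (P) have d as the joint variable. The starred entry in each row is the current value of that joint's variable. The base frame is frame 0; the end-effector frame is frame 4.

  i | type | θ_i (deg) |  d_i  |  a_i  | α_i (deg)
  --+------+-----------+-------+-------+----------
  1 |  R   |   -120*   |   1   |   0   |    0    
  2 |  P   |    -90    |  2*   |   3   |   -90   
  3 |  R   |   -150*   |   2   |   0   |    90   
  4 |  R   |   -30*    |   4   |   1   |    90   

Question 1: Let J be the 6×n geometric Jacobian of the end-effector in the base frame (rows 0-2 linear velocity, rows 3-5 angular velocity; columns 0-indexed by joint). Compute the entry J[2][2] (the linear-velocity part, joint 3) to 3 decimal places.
axis z_2 = (-0.5000,-0.8660,0.0000); lever o_n−o_2 = (1.6316,-2.6740,-3.0311)
cross product → J_v[:, 2] = (2.6250,-1.5155,2.7500)
J_ω[:, 2] = z_2
entry J[2][2] = 2.7500

2.750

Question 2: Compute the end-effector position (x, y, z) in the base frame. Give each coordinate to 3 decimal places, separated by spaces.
after link 1: o_1 = (0.0000, 0.0000, 1.0000)
after link 2: o_2 = (-2.5981, 1.5000, 3.0000)
after link 3: o_3 = (-3.5981, -0.2321, 3.0000)
after link 4: o_4 = (-0.9665, -1.1740, -0.0311)

-0.967 -1.174 -0.031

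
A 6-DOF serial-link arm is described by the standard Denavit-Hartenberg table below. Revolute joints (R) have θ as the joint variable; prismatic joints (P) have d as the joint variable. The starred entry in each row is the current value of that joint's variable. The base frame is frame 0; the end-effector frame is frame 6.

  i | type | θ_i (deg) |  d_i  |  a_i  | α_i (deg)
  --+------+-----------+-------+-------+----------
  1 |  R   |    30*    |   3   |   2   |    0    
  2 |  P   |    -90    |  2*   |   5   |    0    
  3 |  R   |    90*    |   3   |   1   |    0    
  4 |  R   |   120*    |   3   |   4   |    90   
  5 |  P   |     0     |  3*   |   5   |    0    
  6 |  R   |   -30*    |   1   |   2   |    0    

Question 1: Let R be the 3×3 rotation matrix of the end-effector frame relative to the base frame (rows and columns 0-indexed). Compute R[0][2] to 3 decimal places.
End-effector z-axis (col 2 of R) = (0.5000,0.8660,0.0000)
R[0][2] = 0.5000

0.500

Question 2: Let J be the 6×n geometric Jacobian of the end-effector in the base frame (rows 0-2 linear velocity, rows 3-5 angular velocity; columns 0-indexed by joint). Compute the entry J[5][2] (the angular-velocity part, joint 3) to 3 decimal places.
axis z_2 = (0.0000,0.0000,1.0000); lever o_n−o_2 = (-6.4282,9.3301,5.0000)
cross product → J_v[:, 2] = (-9.3301,-6.4282,0.0000)
J_ω[:, 2] = z_2
entry J[5][2] = 1.0000

1.000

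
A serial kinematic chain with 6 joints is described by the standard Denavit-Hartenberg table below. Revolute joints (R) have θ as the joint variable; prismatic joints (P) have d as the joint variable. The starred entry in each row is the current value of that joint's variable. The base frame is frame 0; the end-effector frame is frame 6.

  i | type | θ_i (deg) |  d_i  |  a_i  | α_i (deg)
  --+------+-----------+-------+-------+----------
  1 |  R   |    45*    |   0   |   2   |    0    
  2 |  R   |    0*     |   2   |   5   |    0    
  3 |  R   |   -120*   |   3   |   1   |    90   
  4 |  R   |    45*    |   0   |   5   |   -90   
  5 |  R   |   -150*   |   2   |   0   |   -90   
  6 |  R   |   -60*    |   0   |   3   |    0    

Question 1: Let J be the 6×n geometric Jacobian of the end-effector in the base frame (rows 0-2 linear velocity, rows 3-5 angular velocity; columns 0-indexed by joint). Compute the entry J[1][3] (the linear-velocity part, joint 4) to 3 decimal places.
axis z_3 = (-0.9659,-0.2588,0.0000); lever o_n−o_3 = (-0.8886,0.4186,5.8683)
cross product → J_v[:, 3] = (-1.5188,5.6683,-0.6344)
J_ω[:, 3] = z_3
entry J[1][3] = 5.6683

5.668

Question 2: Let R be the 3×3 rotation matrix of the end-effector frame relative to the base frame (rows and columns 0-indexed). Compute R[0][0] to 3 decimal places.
End-effector x-axis (col 0 of R) = (-0.4792,0.8226,0.3062)
R[0][0] = -0.4792

-0.479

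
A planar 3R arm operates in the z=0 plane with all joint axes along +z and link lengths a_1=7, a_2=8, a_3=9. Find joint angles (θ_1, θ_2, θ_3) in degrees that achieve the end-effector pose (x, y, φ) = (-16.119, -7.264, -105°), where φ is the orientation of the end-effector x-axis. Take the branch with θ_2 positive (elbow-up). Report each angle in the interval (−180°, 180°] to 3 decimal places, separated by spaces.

150.001 44.999 60.000

wrist centre = target − a_3·(cos φ, sin φ) = (-13.7896, 1.4293)
cos θ_2 = (192.1968−7²−8²)/(2·7·8) = 0.7071; θ_2 = 44.9994° (elbow-up)
β = atan2(1.4293,-13.7896) = 174.0823°; ψ = atan2(5.6568,12.6569) = 24.0814°
θ_1 = β − ψ = 150.0008°
θ_3 = φ − θ_1 − θ_2 = 59.9998° (wrapped to (-180°,180°])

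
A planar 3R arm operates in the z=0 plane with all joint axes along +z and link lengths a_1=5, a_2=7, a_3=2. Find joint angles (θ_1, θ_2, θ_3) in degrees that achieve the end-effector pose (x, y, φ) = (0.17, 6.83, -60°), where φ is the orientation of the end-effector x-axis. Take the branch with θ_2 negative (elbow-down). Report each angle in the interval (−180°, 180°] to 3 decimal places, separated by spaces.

150.001 -90.002 -119.999

wrist centre = target − a_3·(cos φ, sin φ) = (-0.8300, 8.5621)
cos θ_2 = (73.9976−5²−7²)/(2·5·7) = -0.0000; θ_2 = -90.0020° (elbow-down)
β = atan2(8.5621,-0.8300) = 95.5369°; ψ = atan2(-7.0000,4.9998) = -54.4636°
θ_1 = β − ψ = 150.0005°
θ_3 = φ − θ_1 − θ_2 = -119.9986° (wrapped to (-180°,180°])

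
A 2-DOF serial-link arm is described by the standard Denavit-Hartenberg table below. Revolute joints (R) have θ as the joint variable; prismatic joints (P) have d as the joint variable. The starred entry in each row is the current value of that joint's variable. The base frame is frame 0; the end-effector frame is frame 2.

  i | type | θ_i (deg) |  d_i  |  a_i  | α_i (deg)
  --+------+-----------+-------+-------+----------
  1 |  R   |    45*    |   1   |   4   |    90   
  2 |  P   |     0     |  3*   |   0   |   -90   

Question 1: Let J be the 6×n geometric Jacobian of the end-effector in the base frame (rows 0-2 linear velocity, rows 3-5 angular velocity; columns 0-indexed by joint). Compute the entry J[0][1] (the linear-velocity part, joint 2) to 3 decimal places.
prismatic axis z_1 = (0.7071,-0.7071,0.0000)
J_v[:, 1] = z_1; J_ω[:, 1] = (0,0,0)
entry J[0][1] = 0.7071

0.707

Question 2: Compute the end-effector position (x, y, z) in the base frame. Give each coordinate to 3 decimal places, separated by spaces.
4.950 0.707 1.000

after link 1: o_1 = (2.8284, 2.8284, 1.0000)
after link 2: o_2 = (4.9497, 0.7071, 1.0000)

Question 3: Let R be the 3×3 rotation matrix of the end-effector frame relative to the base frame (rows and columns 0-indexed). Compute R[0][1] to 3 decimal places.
End-effector y-axis (col 1 of R) = (-0.7071,0.7071,0.0000)
R[0][1] = -0.7071

-0.707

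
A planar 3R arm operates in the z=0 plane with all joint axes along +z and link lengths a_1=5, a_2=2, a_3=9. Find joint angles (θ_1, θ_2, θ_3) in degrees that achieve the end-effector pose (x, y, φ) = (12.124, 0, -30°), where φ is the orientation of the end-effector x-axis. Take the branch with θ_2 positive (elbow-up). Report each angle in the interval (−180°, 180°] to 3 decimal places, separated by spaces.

wrist centre = target − a_3·(cos φ, sin φ) = (4.3298, 4.5000)
cos θ_2 = (38.9969−5²−2²)/(2·5·2) = 0.4998; θ_2 = 60.0102° (elbow-up)
β = atan2(4.5000,4.3298) = 46.1045°; ψ = atan2(1.7322,5.9997) = 16.1045°
θ_1 = β − ψ = 30.0000°
θ_3 = φ − θ_1 − θ_2 = -120.0102° (wrapped to (-180°,180°])

30.000 60.010 -120.010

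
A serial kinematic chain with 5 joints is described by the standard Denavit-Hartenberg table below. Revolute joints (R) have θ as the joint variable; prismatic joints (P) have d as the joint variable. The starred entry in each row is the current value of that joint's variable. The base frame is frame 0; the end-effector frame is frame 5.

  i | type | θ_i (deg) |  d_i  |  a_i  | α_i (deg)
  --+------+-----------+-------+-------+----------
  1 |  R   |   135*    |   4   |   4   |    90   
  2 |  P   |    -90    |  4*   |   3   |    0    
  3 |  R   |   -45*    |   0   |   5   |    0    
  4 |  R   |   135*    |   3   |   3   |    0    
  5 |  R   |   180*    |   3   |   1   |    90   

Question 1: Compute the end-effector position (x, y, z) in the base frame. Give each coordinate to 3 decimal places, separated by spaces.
5.328 8.814 -2.536

after link 1: o_1 = (-2.8284, 2.8284, 4.0000)
after link 2: o_2 = (0.0000, 5.6569, 1.0000)
after link 3: o_3 = (2.5000, 3.1569, -2.5355)
after link 4: o_4 = (2.5000, 7.3995, -2.5355)
after link 5: o_5 = (5.3284, 8.8137, -2.5355)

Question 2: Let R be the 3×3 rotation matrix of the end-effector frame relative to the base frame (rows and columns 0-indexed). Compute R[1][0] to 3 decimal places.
End-effector x-axis (col 0 of R) = (0.7071,-0.7071,0.0000)
R[1][0] = -0.7071

-0.707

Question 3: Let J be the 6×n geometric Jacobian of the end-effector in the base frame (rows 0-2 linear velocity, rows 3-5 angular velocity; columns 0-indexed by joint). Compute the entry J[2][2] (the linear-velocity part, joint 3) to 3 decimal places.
axis z_2 = (0.7071,0.7071,0.0000); lever o_n−o_2 = (5.3284,3.1569,-3.5355)
cross product → J_v[:, 2] = (-2.5000,2.5000,-1.5355)
J_ω[:, 2] = z_2
entry J[2][2] = -1.5355

-1.536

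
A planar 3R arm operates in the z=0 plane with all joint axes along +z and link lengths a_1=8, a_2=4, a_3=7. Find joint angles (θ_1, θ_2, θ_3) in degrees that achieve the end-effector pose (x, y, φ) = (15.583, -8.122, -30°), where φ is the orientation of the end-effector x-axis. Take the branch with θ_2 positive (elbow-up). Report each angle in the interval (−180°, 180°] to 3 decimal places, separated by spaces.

wrist centre = target − a_3·(cos φ, sin φ) = (9.5208, -4.6220)
cos θ_2 = (112.0089−8²−4²)/(2·8·4) = 0.5001; θ_2 = 59.9908° (elbow-up)
β = atan2(-4.6220,9.5208) = -25.8948°; ψ = atan2(3.4638,10.0006) = 19.1040°
θ_1 = β − ψ = -44.9988°
θ_3 = φ − θ_1 − θ_2 = -44.9920° (wrapped to (-180°,180°])

-44.999 59.991 -44.992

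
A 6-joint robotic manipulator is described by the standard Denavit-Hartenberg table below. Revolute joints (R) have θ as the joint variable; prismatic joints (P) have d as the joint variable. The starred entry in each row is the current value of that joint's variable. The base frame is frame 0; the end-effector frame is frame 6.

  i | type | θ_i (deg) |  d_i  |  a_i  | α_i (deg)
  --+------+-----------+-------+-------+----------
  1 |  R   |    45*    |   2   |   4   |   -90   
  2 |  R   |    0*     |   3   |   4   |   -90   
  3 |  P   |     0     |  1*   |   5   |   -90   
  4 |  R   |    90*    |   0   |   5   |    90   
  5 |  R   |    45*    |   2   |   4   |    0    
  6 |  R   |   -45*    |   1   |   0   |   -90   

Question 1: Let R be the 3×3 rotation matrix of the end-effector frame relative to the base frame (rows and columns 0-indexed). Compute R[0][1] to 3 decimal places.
-0.707

End-effector y-axis (col 1 of R) = (-0.7071,-0.7071,0.0000)
R[0][1] = -0.7071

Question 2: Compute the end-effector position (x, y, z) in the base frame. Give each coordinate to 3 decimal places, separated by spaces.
11.192 11.435 8.828

after link 1: o_1 = (2.8284, 2.8284, 2.0000)
after link 2: o_2 = (3.5355, 7.7782, 2.0000)
after link 3: o_3 = (7.0711, 11.3137, 1.0000)
after link 4: o_4 = (7.0711, 11.3137, 6.0000)
after link 5: o_5 = (10.4853, 10.7279, 8.8284)
after link 6: o_6 = (11.1924, 11.4350, 8.8284)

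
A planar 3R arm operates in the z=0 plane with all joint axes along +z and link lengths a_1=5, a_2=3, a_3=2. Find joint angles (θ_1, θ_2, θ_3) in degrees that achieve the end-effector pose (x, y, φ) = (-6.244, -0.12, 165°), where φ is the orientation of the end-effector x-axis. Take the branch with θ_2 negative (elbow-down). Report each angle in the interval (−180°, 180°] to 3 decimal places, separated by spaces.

wrist centre = target − a_3·(cos φ, sin φ) = (-4.3121, -0.6376)
cos θ_2 = (19.0012−5²−3²)/(2·5·3) = -0.5000; θ_2 = -119.9973° (elbow-down)
β = atan2(-0.6376,-4.3121) = -171.5886°; ψ = atan2(-2.5981,3.5001) = -36.5866°
θ_1 = β − ψ = -135.0021°
θ_3 = φ − θ_1 − θ_2 = 59.9994° (wrapped to (-180°,180°])

-135.002 -119.997 59.999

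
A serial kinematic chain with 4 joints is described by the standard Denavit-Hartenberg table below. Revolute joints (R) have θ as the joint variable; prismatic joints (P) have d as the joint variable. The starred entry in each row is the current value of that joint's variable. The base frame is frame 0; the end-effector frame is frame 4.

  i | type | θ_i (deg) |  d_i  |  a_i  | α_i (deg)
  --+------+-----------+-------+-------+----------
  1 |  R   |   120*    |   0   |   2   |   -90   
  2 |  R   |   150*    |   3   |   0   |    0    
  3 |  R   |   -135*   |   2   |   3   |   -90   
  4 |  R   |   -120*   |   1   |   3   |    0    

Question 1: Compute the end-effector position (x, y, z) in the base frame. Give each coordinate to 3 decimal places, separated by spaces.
after link 1: o_1 = (-1.0000, 1.7321, 0.0000)
after link 2: o_2 = (-3.5981, 0.2321, 0.0000)
after link 3: o_3 = (-6.7790, 1.7416, -0.7765)
after link 4: o_4 = (-8.1752, -1.0364, -1.3542)

-8.175 -1.036 -1.354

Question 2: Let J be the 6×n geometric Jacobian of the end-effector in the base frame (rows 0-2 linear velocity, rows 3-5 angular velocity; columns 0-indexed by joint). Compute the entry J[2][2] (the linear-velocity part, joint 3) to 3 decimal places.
-1.190

axis z_2 = (-0.8660,-0.5000,0.0000); lever o_n−o_2 = (-4.5771,-1.2684,-1.3542)
cross product → J_v[:, 2] = (0.6771,-1.1727,-1.1901)
J_ω[:, 2] = z_2
entry J[2][2] = -1.1901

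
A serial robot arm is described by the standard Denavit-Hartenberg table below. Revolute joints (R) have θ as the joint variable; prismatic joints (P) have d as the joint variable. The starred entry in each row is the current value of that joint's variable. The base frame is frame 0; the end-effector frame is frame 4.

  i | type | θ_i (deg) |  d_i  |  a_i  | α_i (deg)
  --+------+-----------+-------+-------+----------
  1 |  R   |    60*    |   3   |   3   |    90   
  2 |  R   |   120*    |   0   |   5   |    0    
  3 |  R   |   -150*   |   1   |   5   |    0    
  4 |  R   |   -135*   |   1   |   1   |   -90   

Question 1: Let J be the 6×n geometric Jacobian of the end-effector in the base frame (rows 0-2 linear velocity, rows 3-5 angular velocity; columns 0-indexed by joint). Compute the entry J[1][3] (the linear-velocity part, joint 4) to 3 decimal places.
0.224

axis z_3 = (0.8660,-0.5000,0.0000); lever o_n−o_3 = (0.3831,-1.3365,-0.2588)
cross product → J_v[:, 3] = (0.1294,0.2241,-0.9659)
J_ω[:, 3] = z_3
entry J[1][3] = 0.2241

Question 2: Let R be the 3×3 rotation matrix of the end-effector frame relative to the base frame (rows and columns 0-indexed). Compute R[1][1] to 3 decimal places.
0.500

End-effector y-axis (col 1 of R) = (-0.8660,0.5000,-0.0000)
R[1][1] = 0.5000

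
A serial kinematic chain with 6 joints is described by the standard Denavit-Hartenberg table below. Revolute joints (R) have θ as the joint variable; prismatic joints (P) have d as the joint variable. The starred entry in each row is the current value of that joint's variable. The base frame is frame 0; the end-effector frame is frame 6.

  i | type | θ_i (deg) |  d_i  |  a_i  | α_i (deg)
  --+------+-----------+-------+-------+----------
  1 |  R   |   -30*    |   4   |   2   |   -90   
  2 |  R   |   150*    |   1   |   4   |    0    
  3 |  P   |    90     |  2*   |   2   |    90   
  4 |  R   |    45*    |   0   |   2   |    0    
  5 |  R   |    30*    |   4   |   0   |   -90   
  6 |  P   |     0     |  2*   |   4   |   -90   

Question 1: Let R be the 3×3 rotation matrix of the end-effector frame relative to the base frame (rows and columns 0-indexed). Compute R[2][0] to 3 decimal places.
0.224

End-effector x-axis (col 0 of R) = (0.3709,0.9012,0.2241)
R[2][0] = 0.2241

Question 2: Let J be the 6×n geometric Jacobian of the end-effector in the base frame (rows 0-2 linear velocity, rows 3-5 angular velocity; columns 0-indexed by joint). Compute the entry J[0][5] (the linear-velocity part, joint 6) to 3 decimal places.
prismatic axis z_5 = (0.5477,-0.0173,-0.8365)
J_v[:, 5] = z_5; J_ω[:, 5] = (0,0,0)
entry J[0][5] = 0.5477

0.548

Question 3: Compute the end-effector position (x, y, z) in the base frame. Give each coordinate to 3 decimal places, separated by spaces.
-0.960 10.711 2.180

after link 1: o_1 = (1.7321, -1.0000, 4.0000)
after link 2: o_2 = (-0.7679, 1.5981, 2.0000)
after link 3: o_3 = (-0.6340, 3.8301, 3.7321)
after link 4: o_4 = (-0.5392, 5.4084, 4.9568)
after link 5: o_5 = (-3.5392, 7.1405, 2.9568)
after link 6: o_6 = (-0.9603, 10.7107, 2.1803)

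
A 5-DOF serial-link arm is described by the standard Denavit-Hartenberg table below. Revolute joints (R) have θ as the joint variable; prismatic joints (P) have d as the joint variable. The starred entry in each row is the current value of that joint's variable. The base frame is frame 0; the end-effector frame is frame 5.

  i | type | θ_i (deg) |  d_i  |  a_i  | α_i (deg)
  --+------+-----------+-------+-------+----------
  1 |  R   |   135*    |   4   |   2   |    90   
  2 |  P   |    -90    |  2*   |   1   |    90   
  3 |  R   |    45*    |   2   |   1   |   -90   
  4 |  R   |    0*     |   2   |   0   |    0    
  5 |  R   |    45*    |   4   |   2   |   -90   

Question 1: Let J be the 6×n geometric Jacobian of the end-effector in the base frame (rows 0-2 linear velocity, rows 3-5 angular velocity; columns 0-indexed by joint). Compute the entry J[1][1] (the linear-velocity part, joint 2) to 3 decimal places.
prismatic axis z_1 = (0.7071,0.7071,0.0000)
J_v[:, 1] = z_1; J_ω[:, 1] = (0,0,0)
entry J[1][1] = 0.7071

0.707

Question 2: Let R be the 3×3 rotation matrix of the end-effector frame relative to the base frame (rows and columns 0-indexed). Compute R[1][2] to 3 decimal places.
0.146

End-effector z-axis (col 2 of R) = (-0.8536,0.1464,0.5000)
R[1][2] = 0.1464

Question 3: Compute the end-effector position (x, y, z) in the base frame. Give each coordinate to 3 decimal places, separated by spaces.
after link 1: o_1 = (-1.4142, 1.4142, 4.0000)
after link 2: o_2 = (0.0000, 2.8284, 3.0000)
after link 3: o_3 = (1.9142, 1.9142, 2.2929)
after link 4: o_4 = (2.9142, 2.9142, 3.7071)
after link 5: o_5 = (4.6213, 6.6213, 5.5355)

4.621 6.621 5.536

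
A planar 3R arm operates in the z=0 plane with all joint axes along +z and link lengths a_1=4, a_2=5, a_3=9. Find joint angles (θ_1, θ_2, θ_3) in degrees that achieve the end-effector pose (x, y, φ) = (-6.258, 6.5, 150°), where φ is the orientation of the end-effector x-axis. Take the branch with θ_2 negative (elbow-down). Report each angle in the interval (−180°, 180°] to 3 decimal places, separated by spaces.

149.991 -149.997 150.007

wrist centre = target − a_3·(cos φ, sin φ) = (1.5362, 2.0000)
cos θ_2 = (6.3600−4²−5²)/(2·4·5) = -0.8660; θ_2 = -149.9971° (elbow-down)
β = atan2(2.0000,1.5362) = 52.4716°; ψ = atan2(-2.5002,-0.3300) = -97.5189°
θ_1 = β − ψ = 149.9905°
θ_3 = φ − θ_1 − θ_2 = 150.0066° (wrapped to (-180°,180°])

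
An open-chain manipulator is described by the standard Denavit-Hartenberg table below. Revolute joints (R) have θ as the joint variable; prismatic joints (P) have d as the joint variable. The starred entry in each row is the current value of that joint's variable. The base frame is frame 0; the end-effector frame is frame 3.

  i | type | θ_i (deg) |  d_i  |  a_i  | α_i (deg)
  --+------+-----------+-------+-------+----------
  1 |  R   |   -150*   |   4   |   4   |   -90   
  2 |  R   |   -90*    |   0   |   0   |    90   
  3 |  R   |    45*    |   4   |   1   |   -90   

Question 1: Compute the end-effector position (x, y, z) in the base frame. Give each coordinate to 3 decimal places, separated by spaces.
after link 1: o_1 = (-3.4641, -2.0000, 4.0000)
after link 2: o_2 = (-3.4641, -2.0000, 4.0000)
after link 3: o_3 = (0.3536, -0.6124, 4.7071)

0.354 -0.612 4.707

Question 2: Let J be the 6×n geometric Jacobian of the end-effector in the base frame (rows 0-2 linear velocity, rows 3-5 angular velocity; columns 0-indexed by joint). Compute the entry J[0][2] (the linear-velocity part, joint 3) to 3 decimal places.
axis z_2 = (0.8660,0.5000,0.0000); lever o_n−o_2 = (3.8177,1.3876,0.7071)
cross product → J_v[:, 2] = (0.3536,-0.6124,-0.7071)
J_ω[:, 2] = z_2
entry J[0][2] = 0.3536

0.354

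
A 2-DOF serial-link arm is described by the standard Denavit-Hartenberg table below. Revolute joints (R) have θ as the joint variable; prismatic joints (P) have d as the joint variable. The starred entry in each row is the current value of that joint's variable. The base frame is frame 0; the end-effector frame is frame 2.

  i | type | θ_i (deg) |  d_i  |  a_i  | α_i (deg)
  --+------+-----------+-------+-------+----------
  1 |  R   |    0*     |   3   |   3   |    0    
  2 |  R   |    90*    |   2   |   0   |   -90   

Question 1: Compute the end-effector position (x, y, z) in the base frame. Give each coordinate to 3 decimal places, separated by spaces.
3.000 0.000 5.000

after link 1: o_1 = (3.0000, 0.0000, 3.0000)
after link 2: o_2 = (3.0000, 0.0000, 5.0000)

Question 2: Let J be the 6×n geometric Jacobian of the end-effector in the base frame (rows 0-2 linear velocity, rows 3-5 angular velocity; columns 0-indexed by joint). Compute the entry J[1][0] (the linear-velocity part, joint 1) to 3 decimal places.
axis z_0 = ẑ; lever o_n−o_0 = (3.0000,0.0000,5.0000)
cross product → J_v[:, 0] = (0.0000,3.0000,0.0000)
J_ω[:, 0] = z_0
entry J[1][0] = 3.0000

3.000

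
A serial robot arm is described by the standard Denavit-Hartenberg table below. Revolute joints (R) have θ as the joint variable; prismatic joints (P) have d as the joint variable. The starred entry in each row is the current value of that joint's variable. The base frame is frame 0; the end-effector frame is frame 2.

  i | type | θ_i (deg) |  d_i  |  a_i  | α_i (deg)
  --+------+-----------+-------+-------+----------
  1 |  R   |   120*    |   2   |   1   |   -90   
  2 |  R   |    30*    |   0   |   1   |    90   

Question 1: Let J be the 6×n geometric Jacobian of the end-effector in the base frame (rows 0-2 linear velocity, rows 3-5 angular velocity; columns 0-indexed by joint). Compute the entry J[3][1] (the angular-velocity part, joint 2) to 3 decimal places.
axis z_1 = (-0.8660,-0.5000,0.0000); lever o_n−o_1 = (-0.4330,0.7500,-0.5000)
cross product → J_v[:, 1] = (0.2500,-0.4330,-0.8660)
J_ω[:, 1] = z_1
entry J[3][1] = -0.8660

-0.866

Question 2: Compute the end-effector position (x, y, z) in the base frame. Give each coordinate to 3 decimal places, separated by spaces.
-0.933 1.616 1.500

after link 1: o_1 = (-0.5000, 0.8660, 2.0000)
after link 2: o_2 = (-0.9330, 1.6160, 1.5000)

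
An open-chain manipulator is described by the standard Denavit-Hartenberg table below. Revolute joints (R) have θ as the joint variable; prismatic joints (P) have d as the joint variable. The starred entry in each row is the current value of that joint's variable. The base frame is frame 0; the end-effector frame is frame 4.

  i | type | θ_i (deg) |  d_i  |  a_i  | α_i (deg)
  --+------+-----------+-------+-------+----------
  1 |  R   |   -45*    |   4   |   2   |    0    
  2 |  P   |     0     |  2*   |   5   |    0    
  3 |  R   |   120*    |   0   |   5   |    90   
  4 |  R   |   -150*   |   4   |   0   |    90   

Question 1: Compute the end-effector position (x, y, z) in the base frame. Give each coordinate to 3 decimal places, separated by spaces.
10.108 -1.155 6.000

after link 1: o_1 = (1.4142, -1.4142, 4.0000)
after link 2: o_2 = (4.9497, -4.9497, 6.0000)
after link 3: o_3 = (6.2438, -0.1201, 6.0000)
after link 4: o_4 = (10.1075, -1.1554, 6.0000)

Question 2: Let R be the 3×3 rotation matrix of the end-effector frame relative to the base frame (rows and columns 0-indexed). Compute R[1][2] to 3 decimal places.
-0.483

End-effector z-axis (col 2 of R) = (-0.1294,-0.4830,0.8660)
R[1][2] = -0.4830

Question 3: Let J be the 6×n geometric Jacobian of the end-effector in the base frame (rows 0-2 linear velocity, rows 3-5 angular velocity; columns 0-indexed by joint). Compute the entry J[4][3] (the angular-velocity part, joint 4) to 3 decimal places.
-0.259

axis z_3 = (0.9659,-0.2588,0.0000); lever o_n−o_3 = (3.8637,-1.0353,0.0000)
cross product → J_v[:, 3] = (0.0000,0.0000,0.0000)
J_ω[:, 3] = z_3
entry J[4][3] = -0.2588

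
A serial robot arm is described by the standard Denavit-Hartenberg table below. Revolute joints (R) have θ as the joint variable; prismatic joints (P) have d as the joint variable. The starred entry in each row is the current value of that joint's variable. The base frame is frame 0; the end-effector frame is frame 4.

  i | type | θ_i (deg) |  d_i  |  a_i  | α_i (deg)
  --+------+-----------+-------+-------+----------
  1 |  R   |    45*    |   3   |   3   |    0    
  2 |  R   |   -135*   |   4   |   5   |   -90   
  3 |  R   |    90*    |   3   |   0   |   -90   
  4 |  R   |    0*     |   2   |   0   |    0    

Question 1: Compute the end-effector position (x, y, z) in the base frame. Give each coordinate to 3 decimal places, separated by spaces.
after link 1: o_1 = (2.1213, 2.1213, 3.0000)
after link 2: o_2 = (2.1213, -2.8787, 7.0000)
after link 3: o_3 = (5.1213, -2.8787, 7.0000)
after link 4: o_4 = (5.1213, -0.8787, 7.0000)

5.121 -0.879 7.000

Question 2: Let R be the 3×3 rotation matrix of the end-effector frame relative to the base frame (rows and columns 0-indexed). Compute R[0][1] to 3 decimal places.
End-effector y-axis (col 1 of R) = (-1.0000,0.0000,-0.0000)
R[0][1] = -1.0000

-1.000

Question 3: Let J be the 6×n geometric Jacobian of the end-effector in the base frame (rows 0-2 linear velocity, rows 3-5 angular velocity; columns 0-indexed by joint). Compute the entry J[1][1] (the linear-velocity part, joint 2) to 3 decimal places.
3.000

axis z_1 = (0.0000,0.0000,1.0000); lever o_n−o_1 = (3.0000,-3.0000,4.0000)
cross product → J_v[:, 1] = (3.0000,3.0000,-0.0000)
J_ω[:, 1] = z_1
entry J[1][1] = 3.0000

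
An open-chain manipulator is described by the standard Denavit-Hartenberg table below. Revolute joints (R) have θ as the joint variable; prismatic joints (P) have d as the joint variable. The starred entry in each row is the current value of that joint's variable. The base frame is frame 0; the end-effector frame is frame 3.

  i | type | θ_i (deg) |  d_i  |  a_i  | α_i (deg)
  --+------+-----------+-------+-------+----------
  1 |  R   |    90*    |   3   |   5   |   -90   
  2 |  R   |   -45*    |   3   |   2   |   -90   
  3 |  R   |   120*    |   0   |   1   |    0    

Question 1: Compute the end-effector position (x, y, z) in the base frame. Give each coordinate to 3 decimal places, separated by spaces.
-2.134 6.061 4.061

after link 1: o_1 = (0.0000, 5.0000, 3.0000)
after link 2: o_2 = (-3.0000, 6.4142, 4.4142)
after link 3: o_3 = (-2.1340, 6.0607, 4.0607)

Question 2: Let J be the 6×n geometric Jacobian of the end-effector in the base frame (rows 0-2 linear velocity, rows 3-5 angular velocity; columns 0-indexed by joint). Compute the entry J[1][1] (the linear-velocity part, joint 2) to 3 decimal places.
1.061

axis z_1 = (-1.0000,0.0000,0.0000); lever o_n−o_1 = (-2.1340,1.0607,1.0607)
cross product → J_v[:, 1] = (0.0000,1.0607,-1.0607)
J_ω[:, 1] = z_1
entry J[1][1] = 1.0607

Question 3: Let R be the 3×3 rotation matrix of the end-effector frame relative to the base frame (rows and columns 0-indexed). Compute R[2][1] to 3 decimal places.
-0.612

End-effector y-axis (col 1 of R) = (-0.5000,-0.6124,-0.6124)
R[2][1] = -0.6124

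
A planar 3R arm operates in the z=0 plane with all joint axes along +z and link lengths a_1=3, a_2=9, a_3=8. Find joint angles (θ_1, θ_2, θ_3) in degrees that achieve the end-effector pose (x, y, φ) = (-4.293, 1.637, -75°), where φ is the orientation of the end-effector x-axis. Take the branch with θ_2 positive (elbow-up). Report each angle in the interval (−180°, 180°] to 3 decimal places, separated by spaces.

90.001 44.995 150.004

wrist centre = target − a_3·(cos φ, sin φ) = (-6.3636, 9.3644)
cos θ_2 = (128.1869−3²−9²)/(2·3·9) = 0.7072; θ_2 = 44.9953° (elbow-up)
β = atan2(9.3644,-6.3636) = 124.1979°; ψ = atan2(6.3634,9.3645) = 34.1972°
θ_1 = β − ψ = 90.0007°
θ_3 = φ − θ_1 − θ_2 = 150.0040° (wrapped to (-180°,180°])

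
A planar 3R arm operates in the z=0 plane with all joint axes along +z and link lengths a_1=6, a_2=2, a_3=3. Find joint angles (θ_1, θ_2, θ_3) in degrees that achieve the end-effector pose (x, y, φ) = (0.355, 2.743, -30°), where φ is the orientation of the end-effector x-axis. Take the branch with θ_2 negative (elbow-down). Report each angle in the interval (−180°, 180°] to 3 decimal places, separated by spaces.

wrist centre = target − a_3·(cos φ, sin φ) = (-2.2431, 4.2430)
cos θ_2 = (23.0344−6²−2²)/(2·6·2) = -0.7069; θ_2 = -134.9831° (elbow-down)
β = atan2(4.2430,-2.2431) = 117.8633°; ψ = atan2(-1.4146,4.5862) = -17.1426°
θ_1 = β − ψ = 135.0059°
θ_3 = φ − θ_1 − θ_2 = -30.0228° (wrapped to (-180°,180°])

135.006 -134.983 -30.023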